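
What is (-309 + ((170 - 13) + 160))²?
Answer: 64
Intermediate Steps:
(-309 + ((170 - 13) + 160))² = (-309 + (157 + 160))² = (-309 + 317)² = 8² = 64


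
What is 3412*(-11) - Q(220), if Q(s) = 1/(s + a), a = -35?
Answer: -6943421/185 ≈ -37532.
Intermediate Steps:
Q(s) = 1/(-35 + s) (Q(s) = 1/(s - 35) = 1/(-35 + s))
3412*(-11) - Q(220) = 3412*(-11) - 1/(-35 + 220) = -37532 - 1/185 = -6943421/185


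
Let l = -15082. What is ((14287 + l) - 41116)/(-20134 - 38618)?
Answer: 41911/58752 ≈ 0.71335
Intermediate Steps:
((14287 + l) - 41116)/(-20134 - 38618) = ((14287 - 15082) - 41116)/(-20134 - 38618) = (-795 - 41116)/(-58752) = -41911*(-1/58752) = 41911/58752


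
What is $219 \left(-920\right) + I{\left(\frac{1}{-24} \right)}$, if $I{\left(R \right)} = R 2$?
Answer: $- \frac{2417761}{12} \approx -2.0148 \cdot 10^{5}$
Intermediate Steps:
$I{\left(R \right)} = 2 R$
$219 \left(-920\right) + I{\left(\frac{1}{-24} \right)} = 219 \left(-920\right) + \frac{2}{-24} = -201480 + 2 \left(- \frac{1}{24}\right) = -201480 - \frac{1}{12} = - \frac{2417761}{12}$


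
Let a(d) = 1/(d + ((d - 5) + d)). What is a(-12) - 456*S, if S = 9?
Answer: -168265/41 ≈ -4104.0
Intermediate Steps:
a(d) = 1/(-5 + 3*d) (a(d) = 1/(d + ((-5 + d) + d)) = 1/(d + (-5 + 2*d)) = 1/(-5 + 3*d))
a(-12) - 456*S = 1/(-5 + 3*(-12)) - 456*9 = 1/(-5 - 36) - 4104 = 1/(-41) - 4104 = -1/41 - 4104 = -168265/41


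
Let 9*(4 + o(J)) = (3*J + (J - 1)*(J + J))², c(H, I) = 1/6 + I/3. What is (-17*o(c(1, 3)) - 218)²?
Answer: 16945530625/531441 ≈ 31886.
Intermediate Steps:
c(H, I) = ⅙ + I/3 (c(H, I) = 1*(⅙) + I*(⅓) = ⅙ + I/3)
o(J) = -4 + (3*J + 2*J*(-1 + J))²/9 (o(J) = -4 + (3*J + (J - 1)*(J + J))²/9 = -4 + (3*J + (-1 + J)*(2*J))²/9 = -4 + (3*J + 2*J*(-1 + J))²/9)
(-17*o(c(1, 3)) - 218)² = (-17*(-4 + (⅙ + (⅓)*3)²*(1 + 2*(⅙ + (⅓)*3))²/9) - 218)² = (-17*(-4 + (⅙ + 1)²*(1 + 2*(⅙ + 1))²/9) - 218)² = (-17*(-4 + (7/6)²*(1 + 2*(7/6))²/9) - 218)² = (-17*(-4 + (⅑)*(49/36)*(1 + 7/3)²) - 218)² = (-17*(-4 + (⅑)*(49/36)*(10/3)²) - 218)² = (-17*(-4 + (⅑)*(49/36)*(100/9)) - 218)² = (-17*(-4 + 1225/729) - 218)² = (-17*(-1691/729) - 218)² = (28747/729 - 218)² = (-130175/729)² = 16945530625/531441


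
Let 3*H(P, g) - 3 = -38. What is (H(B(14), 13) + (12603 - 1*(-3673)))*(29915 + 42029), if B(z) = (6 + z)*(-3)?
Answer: 3510363592/3 ≈ 1.1701e+9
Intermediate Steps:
B(z) = -18 - 3*z
H(P, g) = -35/3 (H(P, g) = 1 + (⅓)*(-38) = 1 - 38/3 = -35/3)
(H(B(14), 13) + (12603 - 1*(-3673)))*(29915 + 42029) = (-35/3 + (12603 - 1*(-3673)))*(29915 + 42029) = (-35/3 + (12603 + 3673))*71944 = (-35/3 + 16276)*71944 = (48793/3)*71944 = 3510363592/3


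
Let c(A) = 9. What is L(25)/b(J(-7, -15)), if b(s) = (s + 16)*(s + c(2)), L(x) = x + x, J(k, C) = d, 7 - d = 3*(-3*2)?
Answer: 25/697 ≈ 0.035868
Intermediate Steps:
d = 25 (d = 7 - 3*(-3*2) = 7 - 3*(-6) = 7 - 1*(-18) = 7 + 18 = 25)
J(k, C) = 25
L(x) = 2*x
b(s) = (9 + s)*(16 + s) (b(s) = (s + 16)*(s + 9) = (16 + s)*(9 + s) = (9 + s)*(16 + s))
L(25)/b(J(-7, -15)) = (2*25)/(144 + 25² + 25*25) = 50/(144 + 625 + 625) = 50/1394 = 50*(1/1394) = 25/697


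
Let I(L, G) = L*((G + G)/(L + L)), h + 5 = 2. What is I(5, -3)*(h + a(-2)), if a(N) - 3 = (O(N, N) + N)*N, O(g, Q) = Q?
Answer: -24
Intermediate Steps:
h = -3 (h = -5 + 2 = -3)
I(L, G) = G (I(L, G) = L*((2*G)/((2*L))) = L*((2*G)*(1/(2*L))) = L*(G/L) = G)
a(N) = 3 + 2*N² (a(N) = 3 + (N + N)*N = 3 + (2*N)*N = 3 + 2*N²)
I(5, -3)*(h + a(-2)) = -3*(-3 + (3 + 2*(-2)²)) = -3*(-3 + (3 + 2*4)) = -3*(-3 + (3 + 8)) = -3*(-3 + 11) = -3*8 = -24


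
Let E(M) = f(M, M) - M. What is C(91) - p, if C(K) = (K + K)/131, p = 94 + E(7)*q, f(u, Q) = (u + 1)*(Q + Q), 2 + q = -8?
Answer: 125418/131 ≈ 957.39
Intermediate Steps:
q = -10 (q = -2 - 8 = -10)
f(u, Q) = 2*Q*(1 + u) (f(u, Q) = (1 + u)*(2*Q) = 2*Q*(1 + u))
E(M) = -M + 2*M*(1 + M) (E(M) = 2*M*(1 + M) - M = -M + 2*M*(1 + M))
p = -956 (p = 94 + (7*(1 + 2*7))*(-10) = 94 + (7*(1 + 14))*(-10) = 94 + (7*15)*(-10) = 94 + 105*(-10) = 94 - 1050 = -956)
C(K) = 2*K/131 (C(K) = (2*K)*(1/131) = 2*K/131)
C(91) - p = (2/131)*91 - 1*(-956) = 182/131 + 956 = 125418/131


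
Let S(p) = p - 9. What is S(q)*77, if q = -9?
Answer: -1386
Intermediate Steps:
S(p) = -9 + p
S(q)*77 = (-9 - 9)*77 = -18*77 = -1386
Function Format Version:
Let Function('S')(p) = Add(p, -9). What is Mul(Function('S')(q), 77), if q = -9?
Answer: -1386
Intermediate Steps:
Function('S')(p) = Add(-9, p)
Mul(Function('S')(q), 77) = Mul(Add(-9, -9), 77) = Mul(-18, 77) = -1386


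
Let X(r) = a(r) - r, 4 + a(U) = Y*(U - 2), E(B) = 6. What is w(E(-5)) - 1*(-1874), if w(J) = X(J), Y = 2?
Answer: 1872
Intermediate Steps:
a(U) = -8 + 2*U (a(U) = -4 + 2*(U - 2) = -4 + 2*(-2 + U) = -4 + (-4 + 2*U) = -8 + 2*U)
X(r) = -8 + r (X(r) = (-8 + 2*r) - r = -8 + r)
w(J) = -8 + J
w(E(-5)) - 1*(-1874) = (-8 + 6) - 1*(-1874) = -2 + 1874 = 1872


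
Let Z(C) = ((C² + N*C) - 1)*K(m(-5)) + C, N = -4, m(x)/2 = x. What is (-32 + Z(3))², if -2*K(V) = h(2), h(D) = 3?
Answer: 529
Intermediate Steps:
m(x) = 2*x
K(V) = -3/2 (K(V) = -½*3 = -3/2)
Z(C) = 3/2 + 7*C - 3*C²/2 (Z(C) = ((C² - 4*C) - 1)*(-3/2) + C = (-1 + C² - 4*C)*(-3/2) + C = (3/2 + 6*C - 3*C²/2) + C = 3/2 + 7*C - 3*C²/2)
(-32 + Z(3))² = (-32 + (3/2 + 7*3 - 3/2*3²))² = (-32 + (3/2 + 21 - 3/2*9))² = (-32 + (3/2 + 21 - 27/2))² = (-32 + 9)² = (-23)² = 529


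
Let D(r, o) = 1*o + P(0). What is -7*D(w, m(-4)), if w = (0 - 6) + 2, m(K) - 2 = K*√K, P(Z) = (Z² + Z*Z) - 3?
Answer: 7 + 56*I ≈ 7.0 + 56.0*I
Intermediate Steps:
P(Z) = -3 + 2*Z² (P(Z) = (Z² + Z²) - 3 = 2*Z² - 3 = -3 + 2*Z²)
m(K) = 2 + K^(3/2) (m(K) = 2 + K*√K = 2 + K^(3/2))
w = -4 (w = -6 + 2 = -4)
D(r, o) = -3 + o (D(r, o) = 1*o + (-3 + 2*0²) = o + (-3 + 2*0) = o + (-3 + 0) = o - 3 = -3 + o)
-7*D(w, m(-4)) = -7*(-3 + (2 + (-4)^(3/2))) = -7*(-3 + (2 - 8*I)) = -7*(-1 - 8*I) = 7 + 56*I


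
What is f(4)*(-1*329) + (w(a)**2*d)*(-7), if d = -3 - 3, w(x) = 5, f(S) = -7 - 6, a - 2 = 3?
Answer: 5327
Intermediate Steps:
a = 5 (a = 2 + 3 = 5)
f(S) = -13
d = -6
f(4)*(-1*329) + (w(a)**2*d)*(-7) = -(-13)*329 + (5**2*(-6))*(-7) = -13*(-329) + (25*(-6))*(-7) = 4277 - 150*(-7) = 4277 + 1050 = 5327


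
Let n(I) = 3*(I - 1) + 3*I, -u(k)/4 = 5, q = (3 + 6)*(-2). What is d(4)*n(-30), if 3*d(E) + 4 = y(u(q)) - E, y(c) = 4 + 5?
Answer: -61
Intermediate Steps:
q = -18 (q = 9*(-2) = -18)
u(k) = -20 (u(k) = -4*5 = -20)
y(c) = 9
d(E) = 5/3 - E/3 (d(E) = -4/3 + (9 - E)/3 = -4/3 + (3 - E/3) = 5/3 - E/3)
n(I) = -3 + 6*I (n(I) = 3*(-1 + I) + 3*I = (-3 + 3*I) + 3*I = -3 + 6*I)
d(4)*n(-30) = (5/3 - ⅓*4)*(-3 + 6*(-30)) = (5/3 - 4/3)*(-3 - 180) = (⅓)*(-183) = -61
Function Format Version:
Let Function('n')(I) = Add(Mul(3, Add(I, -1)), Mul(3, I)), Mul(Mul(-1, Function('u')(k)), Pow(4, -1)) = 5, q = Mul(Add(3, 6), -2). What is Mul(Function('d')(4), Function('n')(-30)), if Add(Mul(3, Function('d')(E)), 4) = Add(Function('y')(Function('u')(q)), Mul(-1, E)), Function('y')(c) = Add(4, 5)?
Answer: -61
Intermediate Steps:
q = -18 (q = Mul(9, -2) = -18)
Function('u')(k) = -20 (Function('u')(k) = Mul(-4, 5) = -20)
Function('y')(c) = 9
Function('d')(E) = Add(Rational(5, 3), Mul(Rational(-1, 3), E)) (Function('d')(E) = Add(Rational(-4, 3), Mul(Rational(1, 3), Add(9, Mul(-1, E)))) = Add(Rational(-4, 3), Add(3, Mul(Rational(-1, 3), E))) = Add(Rational(5, 3), Mul(Rational(-1, 3), E)))
Function('n')(I) = Add(-3, Mul(6, I)) (Function('n')(I) = Add(Mul(3, Add(-1, I)), Mul(3, I)) = Add(Add(-3, Mul(3, I)), Mul(3, I)) = Add(-3, Mul(6, I)))
Mul(Function('d')(4), Function('n')(-30)) = Mul(Add(Rational(5, 3), Mul(Rational(-1, 3), 4)), Add(-3, Mul(6, -30))) = Mul(Add(Rational(5, 3), Rational(-4, 3)), Add(-3, -180)) = Mul(Rational(1, 3), -183) = -61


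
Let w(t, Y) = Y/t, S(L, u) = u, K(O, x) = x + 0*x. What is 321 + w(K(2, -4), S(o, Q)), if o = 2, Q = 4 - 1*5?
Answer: 1285/4 ≈ 321.25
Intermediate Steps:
K(O, x) = x (K(O, x) = x + 0 = x)
Q = -1 (Q = 4 - 5 = -1)
321 + w(K(2, -4), S(o, Q)) = 321 - 1/(-4) = 321 - 1*(-¼) = 321 + ¼ = 1285/4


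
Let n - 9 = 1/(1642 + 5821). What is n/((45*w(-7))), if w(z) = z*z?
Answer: 67168/16455915 ≈ 0.0040817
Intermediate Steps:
w(z) = z²
n = 67168/7463 (n = 9 + 1/(1642 + 5821) = 9 + 1/7463 = 67168/7463 ≈ 9.0001)
n/((45*w(-7))) = 67168/(7463*((45*(-7)²))) = 67168/(7463*((45*49))) = (67168/7463)/2205 = (67168/7463)*(1/2205) = 67168/16455915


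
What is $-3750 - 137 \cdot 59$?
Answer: $-11833$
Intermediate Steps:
$-3750 - 137 \cdot 59 = -3750 - 8083 = -11833$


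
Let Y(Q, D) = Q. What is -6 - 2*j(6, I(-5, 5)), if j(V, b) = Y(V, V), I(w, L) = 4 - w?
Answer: -18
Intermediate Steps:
j(V, b) = V
-6 - 2*j(6, I(-5, 5)) = -6 - 2*6 = -6 - 12 = -18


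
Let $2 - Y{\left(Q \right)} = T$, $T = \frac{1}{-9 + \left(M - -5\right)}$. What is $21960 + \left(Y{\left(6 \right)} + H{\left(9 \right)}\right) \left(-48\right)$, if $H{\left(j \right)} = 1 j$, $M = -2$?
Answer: $21424$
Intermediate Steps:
$H{\left(j \right)} = j$
$T = - \frac{1}{6}$ ($T = \frac{1}{-9 - -3} = \frac{1}{-9 + \left(-2 + 5\right)} = \frac{1}{-9 + 3} = \frac{1}{-6} = - \frac{1}{6} \approx -0.16667$)
$Y{\left(Q \right)} = \frac{13}{6}$ ($Y{\left(Q \right)} = 2 - - \frac{1}{6} = 2 + \frac{1}{6} = \frac{13}{6}$)
$21960 + \left(Y{\left(6 \right)} + H{\left(9 \right)}\right) \left(-48\right) = 21960 + \left(\frac{13}{6} + 9\right) \left(-48\right) = 21960 + \frac{67}{6} \left(-48\right) = 21960 - 536 = 21424$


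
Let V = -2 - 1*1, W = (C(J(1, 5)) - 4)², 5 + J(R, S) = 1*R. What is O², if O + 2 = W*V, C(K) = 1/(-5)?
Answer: 1885129/625 ≈ 3016.2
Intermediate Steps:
J(R, S) = -5 + R (J(R, S) = -5 + 1*R = -5 + R)
C(K) = -⅕ (C(K) = 1*(-⅕) = -⅕)
W = 441/25 (W = (-⅕ - 4)² = (-21/5)² = 441/25 ≈ 17.640)
V = -3 (V = -2 - 1 = -3)
O = -1373/25 (O = -2 + (441/25)*(-3) = -2 - 1323/25 = -1373/25 ≈ -54.920)
O² = (-1373/25)² = 1885129/625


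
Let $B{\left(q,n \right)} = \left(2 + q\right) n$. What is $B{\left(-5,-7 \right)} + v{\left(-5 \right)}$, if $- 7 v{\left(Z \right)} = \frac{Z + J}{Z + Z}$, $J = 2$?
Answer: $\frac{1467}{70} \approx 20.957$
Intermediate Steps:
$B{\left(q,n \right)} = n \left(2 + q\right)$
$v{\left(Z \right)} = - \frac{2 + Z}{14 Z}$ ($v{\left(Z \right)} = - \frac{\left(Z + 2\right) \frac{1}{Z + Z}}{7} = - \frac{\left(2 + Z\right) \frac{1}{2 Z}}{7} = - \frac{\frac{1}{2} \frac{1}{Z} \left(2 + Z\right)}{7} = - \frac{2 + Z}{14 Z}$)
$B{\left(-5,-7 \right)} + v{\left(-5 \right)} = - 7 \left(2 - 5\right) + \frac{-2 - -5}{14 \left(-5\right)} = \left(-7\right) \left(-3\right) + \frac{1}{14} \left(- \frac{1}{5}\right) \left(-2 + 5\right) = 21 + \frac{1}{14} \left(- \frac{1}{5}\right) 3 = 21 - \frac{3}{70} = \frac{1467}{70}$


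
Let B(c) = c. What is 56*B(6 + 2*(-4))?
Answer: -112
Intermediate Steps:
56*B(6 + 2*(-4)) = 56*(6 + 2*(-4)) = 56*(6 - 8) = 56*(-2) = -112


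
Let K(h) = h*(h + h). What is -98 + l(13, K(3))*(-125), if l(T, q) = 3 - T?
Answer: 1152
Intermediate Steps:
K(h) = 2*h² (K(h) = h*(2*h) = 2*h²)
-98 + l(13, K(3))*(-125) = -98 + (3 - 1*13)*(-125) = -98 + (3 - 13)*(-125) = -98 - 10*(-125) = -98 + 1250 = 1152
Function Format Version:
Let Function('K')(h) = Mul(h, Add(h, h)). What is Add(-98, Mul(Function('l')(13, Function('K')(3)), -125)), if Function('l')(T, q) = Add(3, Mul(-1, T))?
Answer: 1152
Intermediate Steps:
Function('K')(h) = Mul(2, Pow(h, 2)) (Function('K')(h) = Mul(h, Mul(2, h)) = Mul(2, Pow(h, 2)))
Add(-98, Mul(Function('l')(13, Function('K')(3)), -125)) = Add(-98, Mul(Add(3, Mul(-1, 13)), -125)) = Add(-98, Mul(Add(3, -13), -125)) = Add(-98, Mul(-10, -125)) = Add(-98, 1250) = 1152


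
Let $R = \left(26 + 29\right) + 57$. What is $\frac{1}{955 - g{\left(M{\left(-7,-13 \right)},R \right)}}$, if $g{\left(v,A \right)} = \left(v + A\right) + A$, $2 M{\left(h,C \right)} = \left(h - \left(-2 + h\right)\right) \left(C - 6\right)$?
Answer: $\frac{1}{750} \approx 0.0013333$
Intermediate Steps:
$R = 112$ ($R = 55 + 57 = 112$)
$M{\left(h,C \right)} = -6 + C$ ($M{\left(h,C \right)} = \frac{\left(h - \left(-2 + h\right)\right) \left(C - 6\right)}{2} = \frac{2 \left(-6 + C\right)}{2} = \frac{-12 + 2 C}{2} = -6 + C$)
$g{\left(v,A \right)} = v + 2 A$ ($g{\left(v,A \right)} = \left(A + v\right) + A = v + 2 A$)
$\frac{1}{955 - g{\left(M{\left(-7,-13 \right)},R \right)}} = \frac{1}{955 - \left(\left(-6 - 13\right) + 2 \cdot 112\right)} = \frac{1}{955 - \left(-19 + 224\right)} = \frac{1}{955 - 205} = \frac{1}{750}$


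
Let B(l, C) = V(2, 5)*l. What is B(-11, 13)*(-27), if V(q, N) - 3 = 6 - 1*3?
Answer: 1782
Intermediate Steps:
V(q, N) = 6 (V(q, N) = 3 + (6 - 1*3) = 3 + (6 - 3) = 3 + 3 = 6)
B(l, C) = 6*l
B(-11, 13)*(-27) = (6*(-11))*(-27) = -66*(-27) = 1782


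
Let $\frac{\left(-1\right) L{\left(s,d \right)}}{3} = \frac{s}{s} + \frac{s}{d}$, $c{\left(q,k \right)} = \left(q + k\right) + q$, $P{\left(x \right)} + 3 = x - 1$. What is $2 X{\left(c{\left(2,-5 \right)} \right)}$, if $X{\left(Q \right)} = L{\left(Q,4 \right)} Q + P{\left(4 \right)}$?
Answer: $\frac{9}{2} \approx 4.5$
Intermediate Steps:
$P{\left(x \right)} = -4 + x$ ($P{\left(x \right)} = -3 + \left(x - 1\right) = -3 + \left(-1 + x\right) = -4 + x$)
$c{\left(q,k \right)} = k + 2 q$ ($c{\left(q,k \right)} = \left(k + q\right) + q = k + 2 q$)
$L{\left(s,d \right)} = -3 - \frac{3 s}{d}$ ($L{\left(s,d \right)} = - 3 \left(\frac{s}{s} + \frac{s}{d}\right) = - 3 \left(1 + \frac{s}{d}\right) = -3 - \frac{3 s}{d}$)
$X{\left(Q \right)} = Q \left(-3 - \frac{3 Q}{4}\right)$ ($X{\left(Q \right)} = \left(-3 - \frac{3 Q}{4}\right) Q + \left(-4 + 4\right) = \left(-3 - 3 Q \frac{1}{4}\right) Q + 0 = \left(-3 - \frac{3 Q}{4}\right) Q + 0 = Q \left(-3 - \frac{3 Q}{4}\right) + 0 = Q \left(-3 - \frac{3 Q}{4}\right)$)
$2 X{\left(c{\left(2,-5 \right)} \right)} = 2 \left(- \frac{3 \left(-5 + 2 \cdot 2\right) \left(4 + \left(-5 + 2 \cdot 2\right)\right)}{4}\right) = 2 \left(- \frac{3 \left(-5 + 4\right) \left(4 + \left(-5 + 4\right)\right)}{4}\right) = 2 \left(\left(- \frac{3}{4}\right) \left(-1\right) \left(4 - 1\right)\right) = 2 \left(\left(- \frac{3}{4}\right) \left(-1\right) 3\right) = 2 \cdot \frac{9}{4} = \frac{9}{2}$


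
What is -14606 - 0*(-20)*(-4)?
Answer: -14606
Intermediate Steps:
-14606 - 0*(-20)*(-4) = -14606 - 0*(-4) = -14606 - 1*0 = -14606 + 0 = -14606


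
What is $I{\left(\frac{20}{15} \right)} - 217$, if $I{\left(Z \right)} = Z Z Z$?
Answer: $- \frac{5795}{27} \approx -214.63$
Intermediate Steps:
$I{\left(Z \right)} = Z^{3}$ ($I{\left(Z \right)} = Z^{2} Z = Z^{3}$)
$I{\left(\frac{20}{15} \right)} - 217 = \left(\frac{20}{15}\right)^{3} - 217 = \left(20 \cdot \frac{1}{15}\right)^{3} - 217 = \left(\frac{4}{3}\right)^{3} - 217 = \frac{64}{27} - 217 = - \frac{5795}{27}$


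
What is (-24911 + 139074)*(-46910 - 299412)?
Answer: -39537158486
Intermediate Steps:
(-24911 + 139074)*(-46910 - 299412) = 114163*(-346322) = -39537158486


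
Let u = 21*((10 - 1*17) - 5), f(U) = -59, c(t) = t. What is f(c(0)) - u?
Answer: 193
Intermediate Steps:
u = -252 (u = 21*((10 - 17) - 5) = 21*(-7 - 5) = 21*(-12) = -252)
f(c(0)) - u = -59 - 1*(-252) = -59 + 252 = 193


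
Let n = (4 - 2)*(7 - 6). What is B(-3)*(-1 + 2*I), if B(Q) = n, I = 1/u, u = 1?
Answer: 2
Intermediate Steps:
I = 1 (I = 1/1 = 1)
n = 2 (n = 2*1 = 2)
B(Q) = 2
B(-3)*(-1 + 2*I) = 2*(-1 + 2*1) = 2*(-1 + 2) = 2*1 = 2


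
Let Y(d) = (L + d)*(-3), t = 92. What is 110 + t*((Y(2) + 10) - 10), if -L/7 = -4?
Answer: -8170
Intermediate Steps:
L = 28 (L = -7*(-4) = 28)
Y(d) = -84 - 3*d (Y(d) = (28 + d)*(-3) = -84 - 3*d)
110 + t*((Y(2) + 10) - 10) = 110 + 92*(((-84 - 3*2) + 10) - 10) = 110 + 92*(((-84 - 6) + 10) - 10) = 110 + 92*((-90 + 10) - 10) = 110 + 92*(-80 - 10) = 110 + 92*(-90) = 110 - 8280 = -8170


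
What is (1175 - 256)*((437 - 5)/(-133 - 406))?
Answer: -397008/539 ≈ -736.56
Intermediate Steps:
(1175 - 256)*((437 - 5)/(-133 - 406)) = 919*(432/(-539)) = 919*(432*(-1/539)) = 919*(-432/539) = -397008/539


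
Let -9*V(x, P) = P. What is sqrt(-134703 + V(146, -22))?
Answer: I*sqrt(1212305)/3 ≈ 367.02*I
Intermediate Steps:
V(x, P) = -P/9
sqrt(-134703 + V(146, -22)) = sqrt(-134703 - 1/9*(-22)) = sqrt(-134703 + 22/9) = sqrt(-1212305/9) = I*sqrt(1212305)/3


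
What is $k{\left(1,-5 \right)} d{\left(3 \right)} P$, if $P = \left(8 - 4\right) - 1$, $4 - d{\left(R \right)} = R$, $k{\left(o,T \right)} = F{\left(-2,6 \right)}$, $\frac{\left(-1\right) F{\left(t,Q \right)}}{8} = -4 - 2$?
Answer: $144$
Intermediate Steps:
$F{\left(t,Q \right)} = 48$ ($F{\left(t,Q \right)} = - 8 \left(-4 - 2\right) = \left(-8\right) \left(-6\right) = 48$)
$k{\left(o,T \right)} = 48$
$d{\left(R \right)} = 4 - R$
$P = 3$ ($P = 4 - 1 = 3$)
$k{\left(1,-5 \right)} d{\left(3 \right)} P = 48 \left(4 - 3\right) 3 = 48 \cdot 1 \cdot 3 = 48 \cdot 3 = 144$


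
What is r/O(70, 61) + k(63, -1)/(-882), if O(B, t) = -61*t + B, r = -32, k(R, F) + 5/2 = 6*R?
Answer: -895151/2146788 ≈ -0.41697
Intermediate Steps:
k(R, F) = -5/2 + 6*R
O(B, t) = B - 61*t
r/O(70, 61) + k(63, -1)/(-882) = -32/(70 - 61*61) + (-5/2 + 6*63)/(-882) = -32/(70 - 3721) + (-5/2 + 378)*(-1/882) = -32/(-3651) + (751/2)*(-1/882) = -32*(-1/3651) - 751/1764 = 32/3651 - 751/1764 = -895151/2146788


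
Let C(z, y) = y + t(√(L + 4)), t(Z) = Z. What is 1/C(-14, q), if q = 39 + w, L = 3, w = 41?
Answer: 80/6393 - √7/6393 ≈ 0.012100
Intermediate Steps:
q = 80 (q = 39 + 41 = 80)
C(z, y) = y + √7 (C(z, y) = y + √(3 + 4) = y + √7)
1/C(-14, q) = 1/(80 + √7)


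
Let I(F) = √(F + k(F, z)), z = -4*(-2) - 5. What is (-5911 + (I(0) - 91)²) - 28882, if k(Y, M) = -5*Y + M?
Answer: -34793 + (91 - √3)² ≈ -26824.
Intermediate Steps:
z = 3 (z = 8 - 5 = 3)
k(Y, M) = M - 5*Y
I(F) = √(3 - 4*F) (I(F) = √(F + (3 - 5*F)) = √(3 - 4*F))
(-5911 + (I(0) - 91)²) - 28882 = (-5911 + (√(3 - 4*0) - 91)²) - 28882 = (-5911 + (√(3 + 0) - 91)²) - 28882 = (-5911 + (√3 - 91)²) - 28882 = (-5911 + (-91 + √3)²) - 28882 = -34793 + (-91 + √3)²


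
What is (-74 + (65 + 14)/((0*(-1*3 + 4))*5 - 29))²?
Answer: 4950625/841 ≈ 5886.6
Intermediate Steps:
(-74 + (65 + 14)/((0*(-1*3 + 4))*5 - 29))² = (-74 + 79/((0*(-3 + 4))*5 - 29))² = (-74 + 79/((0*1)*5 - 29))² = (-74 + 79/(0*5 - 29))² = (-74 + 79/(0 - 29))² = (-74 + 79/(-29))² = (-74 + 79*(-1/29))² = (-74 - 79/29)² = (-2225/29)² = 4950625/841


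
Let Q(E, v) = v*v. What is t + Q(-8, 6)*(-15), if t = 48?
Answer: -492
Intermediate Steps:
Q(E, v) = v**2
t + Q(-8, 6)*(-15) = 48 + 6**2*(-15) = 48 + 36*(-15) = 48 - 540 = -492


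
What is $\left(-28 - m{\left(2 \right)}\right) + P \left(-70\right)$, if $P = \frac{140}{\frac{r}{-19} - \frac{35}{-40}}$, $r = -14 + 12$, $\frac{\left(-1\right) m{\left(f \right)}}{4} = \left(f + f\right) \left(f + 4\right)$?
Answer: $- \frac{1479468}{149} \approx -9929.3$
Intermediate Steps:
$m{\left(f \right)} = - 8 f \left(4 + f\right)$ ($m{\left(f \right)} = - 4 \left(f + f\right) \left(f + 4\right) = - 4 \cdot 2 f \left(4 + f\right) = - 8 f \left(4 + f\right)$)
$r = -2$
$P = \frac{21280}{149}$ ($P = \frac{140}{- \frac{2}{-19} - \frac{35}{-40}} = \frac{140}{\left(-2\right) \left(- \frac{1}{19}\right) - - \frac{7}{8}} = \frac{140}{\frac{2}{19} + \frac{7}{8}} = \frac{140}{\frac{149}{152}} = 140 \cdot \frac{152}{149} = \frac{21280}{149} \approx 142.82$)
$\left(-28 - m{\left(2 \right)}\right) + P \left(-70\right) = \left(-28 - \left(-8\right) 2 \left(4 + 2\right)\right) + \frac{21280}{149} \left(-70\right) = \left(-28 - \left(-8\right) 2 \cdot 6\right) - \frac{1489600}{149} = \left(-28 - -96\right) - \frac{1489600}{149} = \left(-28 + 96\right) - \frac{1489600}{149} = 68 - \frac{1489600}{149} = - \frac{1479468}{149}$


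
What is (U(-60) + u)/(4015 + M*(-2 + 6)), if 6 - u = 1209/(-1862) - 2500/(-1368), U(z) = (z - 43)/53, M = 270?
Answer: 1278269/2262623265 ≈ 0.00056495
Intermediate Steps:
U(z) = -43/53 + z/53 (U(z) = (-43 + z)*(1/53) = -43/53 + z/53)
u = 40402/8379 (u = 6 - (1209/(-1862) - 2500/(-1368)) = 6 - (1209*(-1/1862) - 2500*(-1/1368)) = 6 - (-1209/1862 + 625/342) = 6 - 1*9872/8379 = 6 - 9872/8379 = 40402/8379 ≈ 4.8218)
(U(-60) + u)/(4015 + M*(-2 + 6)) = ((-43/53 + (1/53)*(-60)) + 40402/8379)/(4015 + 270*(-2 + 6)) = ((-43/53 - 60/53) + 40402/8379)/(4015 + 270*4) = (-103/53 + 40402/8379)/(4015 + 1080) = (1278269/444087)/5095 = (1278269/444087)*(1/5095) = 1278269/2262623265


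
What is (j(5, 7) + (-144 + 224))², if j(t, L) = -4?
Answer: 5776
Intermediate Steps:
(j(5, 7) + (-144 + 224))² = (-4 + (-144 + 224))² = (-4 + 80)² = 76² = 5776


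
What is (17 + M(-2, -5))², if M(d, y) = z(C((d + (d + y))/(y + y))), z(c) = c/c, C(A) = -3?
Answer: 324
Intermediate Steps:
z(c) = 1
M(d, y) = 1
(17 + M(-2, -5))² = (17 + 1)² = 18² = 324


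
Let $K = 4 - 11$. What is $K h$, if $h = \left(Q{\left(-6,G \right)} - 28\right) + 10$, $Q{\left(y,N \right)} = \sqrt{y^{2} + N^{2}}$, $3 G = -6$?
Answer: $126 - 14 \sqrt{10} \approx 81.728$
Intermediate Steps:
$G = -2$ ($G = \frac{1}{3} \left(-6\right) = -2$)
$Q{\left(y,N \right)} = \sqrt{N^{2} + y^{2}}$
$h = -18 + 2 \sqrt{10}$ ($h = \left(\sqrt{\left(-2\right)^{2} + \left(-6\right)^{2}} - 28\right) + 10 = \left(\sqrt{4 + 36} - 28\right) + 10 = \left(\sqrt{40} - 28\right) + 10 = \left(2 \sqrt{10} - 28\right) + 10 = \left(-28 + 2 \sqrt{10}\right) + 10 = -18 + 2 \sqrt{10} \approx -11.675$)
$K = -7$ ($K = 4 - 11 = -7$)
$K h = - 7 \left(-18 + 2 \sqrt{10}\right) = 126 - 14 \sqrt{10}$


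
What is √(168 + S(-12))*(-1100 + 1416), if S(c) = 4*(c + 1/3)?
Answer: 632*√273/3 ≈ 3480.8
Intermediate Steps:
S(c) = 4/3 + 4*c (S(c) = 4*(c + ⅓) = 4*(⅓ + c) = 4/3 + 4*c)
√(168 + S(-12))*(-1100 + 1416) = √(168 + (4/3 + 4*(-12)))*(-1100 + 1416) = √(168 + (4/3 - 48))*316 = √(168 - 140/3)*316 = √(364/3)*316 = (2*√273/3)*316 = 632*√273/3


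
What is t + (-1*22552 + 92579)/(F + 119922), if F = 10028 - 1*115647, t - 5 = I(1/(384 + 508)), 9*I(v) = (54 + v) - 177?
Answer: -432954469/114824484 ≈ -3.7706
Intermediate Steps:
I(v) = -41/3 + v/9 (I(v) = ((54 + v) - 177)/9 = (-123 + v)/9 = -41/3 + v/9)
t = -69575/8028 (t = 5 + (-41/3 + 1/(9*(384 + 508))) = 5 + (-41/3 + (1/9)/892) = 5 + (-41/3 + (1/9)*(1/892)) = 5 + (-41/3 + 1/8028) = 5 - 109715/8028 = -69575/8028 ≈ -8.6665)
F = -105619 (F = 10028 - 115647 = -105619)
t + (-1*22552 + 92579)/(F + 119922) = -69575/8028 + (-1*22552 + 92579)/(-105619 + 119922) = -69575/8028 + (-22552 + 92579)/14303 = -69575/8028 + 70027*(1/14303) = -69575/8028 + 70027/14303 = -432954469/114824484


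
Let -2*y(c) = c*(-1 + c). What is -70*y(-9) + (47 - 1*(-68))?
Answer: 3265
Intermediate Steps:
y(c) = -c*(-1 + c)/2
-70*y(-9) + (47 - 1*(-68)) = -35*(-9)*(1 - 1*(-9)) + (47 - 1*(-68)) = -35*(-9)*(1 + 9) + (47 + 68) = -35*(-9)*10 + 115 = -70*(-45) + 115 = 3150 + 115 = 3265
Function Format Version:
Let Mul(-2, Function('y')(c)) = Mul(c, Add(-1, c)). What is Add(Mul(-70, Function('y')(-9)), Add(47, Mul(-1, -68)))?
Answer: 3265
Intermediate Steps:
Function('y')(c) = Mul(Rational(-1, 2), c, Add(-1, c)) (Function('y')(c) = Mul(Rational(-1, 2), Mul(c, Add(-1, c))) = Mul(Rational(-1, 2), c, Add(-1, c)))
Add(Mul(-70, Function('y')(-9)), Add(47, Mul(-1, -68))) = Add(Mul(-70, Mul(Rational(1, 2), -9, Add(1, Mul(-1, -9)))), Add(47, Mul(-1, -68))) = Add(Mul(-70, Mul(Rational(1, 2), -9, Add(1, 9))), Add(47, 68)) = Add(Mul(-70, Mul(Rational(1, 2), -9, 10)), 115) = Add(Mul(-70, -45), 115) = Add(3150, 115) = 3265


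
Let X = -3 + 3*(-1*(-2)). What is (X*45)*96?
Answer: 12960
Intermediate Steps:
X = 3 (X = -3 + 3*2 = -3 + 6 = 3)
(X*45)*96 = (3*45)*96 = 135*96 = 12960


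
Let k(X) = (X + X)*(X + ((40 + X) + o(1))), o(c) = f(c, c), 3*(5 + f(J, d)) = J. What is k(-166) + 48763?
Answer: 441769/3 ≈ 1.4726e+5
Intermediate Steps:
f(J, d) = -5 + J/3
o(c) = -5 + c/3
k(X) = 2*X*(106/3 + 2*X) (k(X) = (X + X)*(X + ((40 + X) + (-5 + (⅓)*1))) = (2*X)*(X + ((40 + X) + (-5 + ⅓))) = (2*X)*(X + ((40 + X) - 14/3)) = (2*X)*(X + (106/3 + X)) = (2*X)*(106/3 + 2*X) = 2*X*(106/3 + 2*X))
k(-166) + 48763 = (4/3)*(-166)*(53 + 3*(-166)) + 48763 = (4/3)*(-166)*(53 - 498) + 48763 = (4/3)*(-166)*(-445) + 48763 = 295480/3 + 48763 = 441769/3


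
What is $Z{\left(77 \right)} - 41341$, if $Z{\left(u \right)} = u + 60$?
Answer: $-41204$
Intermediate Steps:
$Z{\left(u \right)} = 60 + u$
$Z{\left(77 \right)} - 41341 = \left(60 + 77\right) - 41341 = 137 - 41341 = -41204$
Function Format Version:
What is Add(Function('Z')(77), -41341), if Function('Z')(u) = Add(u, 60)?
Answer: -41204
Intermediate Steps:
Function('Z')(u) = Add(60, u)
Add(Function('Z')(77), -41341) = Add(Add(60, 77), -41341) = Add(137, -41341) = -41204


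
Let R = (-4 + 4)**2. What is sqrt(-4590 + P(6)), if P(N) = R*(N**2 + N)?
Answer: 3*I*sqrt(510) ≈ 67.75*I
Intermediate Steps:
R = 0 (R = 0**2 = 0)
P(N) = 0 (P(N) = 0*(N**2 + N) = 0*(N + N**2) = 0)
sqrt(-4590 + P(6)) = sqrt(-4590 + 0) = sqrt(-4590) = 3*I*sqrt(510)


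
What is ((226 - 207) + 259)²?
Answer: 77284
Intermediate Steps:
((226 - 207) + 259)² = (19 + 259)² = 278² = 77284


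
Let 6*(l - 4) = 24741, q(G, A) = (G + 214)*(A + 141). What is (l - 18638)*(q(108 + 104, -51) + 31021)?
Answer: -2012925581/2 ≈ -1.0065e+9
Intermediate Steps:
q(G, A) = (141 + A)*(214 + G) (q(G, A) = (214 + G)*(141 + A) = (141 + A)*(214 + G))
l = 8255/2 (l = 4 + (⅙)*24741 = 4 + 8247/2 = 8255/2 ≈ 4127.5)
(l - 18638)*(q(108 + 104, -51) + 31021) = (8255/2 - 18638)*((30174 + 141*(108 + 104) + 214*(-51) - 51*(108 + 104)) + 31021) = -29021*((30174 + 141*212 - 10914 - 51*212) + 31021)/2 = -29021*((30174 + 29892 - 10914 - 10812) + 31021)/2 = -29021*(38340 + 31021)/2 = -29021/2*69361 = -2012925581/2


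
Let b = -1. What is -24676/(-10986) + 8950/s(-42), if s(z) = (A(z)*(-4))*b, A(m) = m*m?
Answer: 22703213/6459768 ≈ 3.5146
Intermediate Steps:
A(m) = m²
s(z) = 4*z² (s(z) = (z²*(-4))*(-1) = -4*z²*(-1) = 4*z²)
-24676/(-10986) + 8950/s(-42) = -24676/(-10986) + 8950/((4*(-42)²)) = -24676*(-1/10986) + 8950/((4*1764)) = 12338/5493 + 8950/7056 = 12338/5493 + 8950*(1/7056) = 12338/5493 + 4475/3528 = 22703213/6459768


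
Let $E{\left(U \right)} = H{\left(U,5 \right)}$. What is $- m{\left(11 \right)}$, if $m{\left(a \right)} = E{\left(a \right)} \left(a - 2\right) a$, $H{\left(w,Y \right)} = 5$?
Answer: $-495$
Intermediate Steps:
$E{\left(U \right)} = 5$
$m{\left(a \right)} = a \left(-10 + 5 a\right)$ ($m{\left(a \right)} = 5 \left(a - 2\right) a = 5 \left(-2 + a\right) a = \left(-10 + 5 a\right) a = a \left(-10 + 5 a\right)$)
$- m{\left(11 \right)} = - 5 \cdot 11 \left(-2 + 11\right) = - 5 \cdot 11 \cdot 9 = \left(-1\right) 495 = -495$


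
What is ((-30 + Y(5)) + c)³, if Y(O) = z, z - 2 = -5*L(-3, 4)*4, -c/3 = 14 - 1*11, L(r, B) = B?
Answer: -1601613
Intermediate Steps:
c = -9 (c = -3*(14 - 1*11) = -3*(14 - 11) = -3*3 = -9)
z = -78 (z = 2 - 5*4*4 = 2 - 20*4 = 2 - 80 = -78)
Y(O) = -78
((-30 + Y(5)) + c)³ = ((-30 - 78) - 9)³ = (-108 - 9)³ = (-117)³ = -1601613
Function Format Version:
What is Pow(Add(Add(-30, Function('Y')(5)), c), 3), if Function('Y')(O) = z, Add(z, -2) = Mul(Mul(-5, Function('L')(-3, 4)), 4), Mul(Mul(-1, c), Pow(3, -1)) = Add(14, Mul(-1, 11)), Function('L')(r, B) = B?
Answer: -1601613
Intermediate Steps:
c = -9 (c = Mul(-3, Add(14, Mul(-1, 11))) = Mul(-3, Add(14, -11)) = Mul(-3, 3) = -9)
z = -78 (z = Add(2, Mul(Mul(-5, 4), 4)) = Add(2, Mul(-20, 4)) = Add(2, -80) = -78)
Function('Y')(O) = -78
Pow(Add(Add(-30, Function('Y')(5)), c), 3) = Pow(Add(Add(-30, -78), -9), 3) = Pow(Add(-108, -9), 3) = Pow(-117, 3) = -1601613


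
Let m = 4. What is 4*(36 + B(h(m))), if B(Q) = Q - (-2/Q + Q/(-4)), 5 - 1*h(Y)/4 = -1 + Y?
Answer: 185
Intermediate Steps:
h(Y) = 24 - 4*Y (h(Y) = 20 - 4*(-1 + Y) = 20 + (4 - 4*Y) = 24 - 4*Y)
B(Q) = 2/Q + 5*Q/4 (B(Q) = Q - (-2/Q + Q*(-1/4)) = Q - (-2/Q - Q/4) = Q + (2/Q + Q/4) = 2/Q + 5*Q/4)
4*(36 + B(h(m))) = 4*(36 + (2/(24 - 4*4) + 5*(24 - 4*4)/4)) = 4*(36 + (2/(24 - 16) + 5*(24 - 16)/4)) = 4*(36 + (2/8 + (5/4)*8)) = 4*(36 + (2*(1/8) + 10)) = 4*(36 + (1/4 + 10)) = 4*(36 + 41/4) = 4*(185/4) = 185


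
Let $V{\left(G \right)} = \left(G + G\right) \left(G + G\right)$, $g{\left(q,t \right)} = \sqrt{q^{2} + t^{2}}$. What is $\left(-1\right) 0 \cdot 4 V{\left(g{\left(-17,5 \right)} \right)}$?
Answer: $0$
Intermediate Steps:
$V{\left(G \right)} = 4 G^{2}$ ($V{\left(G \right)} = 2 G 2 G = 4 G^{2}$)
$\left(-1\right) 0 \cdot 4 V{\left(g{\left(-17,5 \right)} \right)} = \left(-1\right) 0 \cdot 4 \cdot 4 \left(\sqrt{\left(-17\right)^{2} + 5^{2}}\right)^{2} = 0 \cdot 4 \cdot 4 \left(\sqrt{289 + 25}\right)^{2} = 0 \cdot 4 \left(\sqrt{314}\right)^{2} = 0 \cdot 4 \cdot 314 = 0 \cdot 1256 = 0$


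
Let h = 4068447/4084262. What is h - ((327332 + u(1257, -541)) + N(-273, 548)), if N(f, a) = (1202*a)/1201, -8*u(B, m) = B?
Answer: -6430172639710089/19620794648 ≈ -3.2772e+5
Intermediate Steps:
u(B, m) = -B/8
N(f, a) = 1202*a/1201 (N(f, a) = (1202*a)*(1/1201) = 1202*a/1201)
h = 4068447/4084262 (h = 4068447*(1/4084262) = 4068447/4084262 ≈ 0.99613)
h - ((327332 + u(1257, -541)) + N(-273, 548)) = 4068447/4084262 - ((327332 - ⅛*1257) + (1202/1201)*548) = 4068447/4084262 - ((327332 - 1257/8) + 658696/1201) = 4068447/4084262 - (2617399/8 + 658696/1201) = 4068447/4084262 - 1*3148765767/9608 = 4068447/4084262 - 3148765767/9608 = -6430172639710089/19620794648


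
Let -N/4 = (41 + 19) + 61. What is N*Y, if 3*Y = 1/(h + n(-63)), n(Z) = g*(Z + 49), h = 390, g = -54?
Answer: -242/1719 ≈ -0.14078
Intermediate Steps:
n(Z) = -2646 - 54*Z (n(Z) = -54*(Z + 49) = -54*(49 + Z) = -2646 - 54*Z)
N = -484 (N = -4*((41 + 19) + 61) = -4*(60 + 61) = -4*121 = -484)
Y = 1/3438 (Y = 1/(3*(390 + (-2646 - 54*(-63)))) = 1/(3*(390 + (-2646 + 3402))) = 1/(3*(390 + 756)) = (1/3)/1146 = (1/3)*(1/1146) = 1/3438 ≈ 0.00029087)
N*Y = -484*1/3438 = -242/1719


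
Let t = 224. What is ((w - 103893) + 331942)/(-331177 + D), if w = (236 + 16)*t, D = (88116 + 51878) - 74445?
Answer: -284497/265628 ≈ -1.0710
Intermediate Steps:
D = 65549 (D = 139994 - 74445 = 65549)
w = 56448 (w = (236 + 16)*224 = 252*224 = 56448)
((w - 103893) + 331942)/(-331177 + D) = ((56448 - 103893) + 331942)/(-331177 + 65549) = (-47445 + 331942)/(-265628) = 284497*(-1/265628) = -284497/265628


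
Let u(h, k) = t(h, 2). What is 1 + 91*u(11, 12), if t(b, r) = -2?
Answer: -181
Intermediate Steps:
u(h, k) = -2
1 + 91*u(11, 12) = 1 + 91*(-2) = 1 - 182 = -181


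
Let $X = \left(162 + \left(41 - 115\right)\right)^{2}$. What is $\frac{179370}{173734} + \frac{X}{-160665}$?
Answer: $\frac{13736542477}{13956486555} \approx 0.98424$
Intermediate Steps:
$X = 7744$ ($X = \left(162 + \left(41 - 115\right)\right)^{2} = \left(162 - 74\right)^{2} = 88^{2} = 7744$)
$\frac{179370}{173734} + \frac{X}{-160665} = \frac{179370}{173734} + \frac{7744}{-160665} = 179370 \cdot \frac{1}{173734} + 7744 \left(- \frac{1}{160665}\right) = \frac{89685}{86867} - \frac{7744}{160665} = \frac{13736542477}{13956486555}$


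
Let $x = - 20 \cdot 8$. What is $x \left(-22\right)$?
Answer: $3520$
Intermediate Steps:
$x = -160$ ($x = \left(-1\right) 160 = -160$)
$x \left(-22\right) = \left(-160\right) \left(-22\right) = 3520$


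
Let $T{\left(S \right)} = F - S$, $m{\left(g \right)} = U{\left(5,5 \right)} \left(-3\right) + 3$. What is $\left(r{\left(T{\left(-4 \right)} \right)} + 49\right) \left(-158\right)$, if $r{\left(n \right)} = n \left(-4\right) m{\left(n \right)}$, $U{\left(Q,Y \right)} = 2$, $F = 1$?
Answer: $-17222$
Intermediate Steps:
$m{\left(g \right)} = -3$ ($m{\left(g \right)} = 2 \left(-3\right) + 3 = -6 + 3 = -3$)
$T{\left(S \right)} = 1 - S$
$r{\left(n \right)} = 12 n$ ($r{\left(n \right)} = n \left(-4\right) \left(-3\right) = - 4 n \left(-3\right) = 12 n$)
$\left(r{\left(T{\left(-4 \right)} \right)} + 49\right) \left(-158\right) = \left(12 \left(1 - -4\right) + 49\right) \left(-158\right) = \left(12 \left(1 + 4\right) + 49\right) \left(-158\right) = \left(12 \cdot 5 + 49\right) \left(-158\right) = \left(60 + 49\right) \left(-158\right) = 109 \left(-158\right) = -17222$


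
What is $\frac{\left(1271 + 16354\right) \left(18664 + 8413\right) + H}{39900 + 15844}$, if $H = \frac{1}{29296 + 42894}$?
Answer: $\frac{34451387103751}{4024159360} \approx 8561.1$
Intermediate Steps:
$H = \frac{1}{72190} \approx 1.3852 \cdot 10^{-5}$
$\frac{\left(1271 + 16354\right) \left(18664 + 8413\right) + H}{39900 + 15844} = \frac{\left(1271 + 16354\right) \left(18664 + 8413\right) + \frac{1}{72190}}{39900 + 15844} = \frac{17625 \cdot 27077 + \frac{1}{72190}}{55744} = \left(477232125 + \frac{1}{72190}\right) \frac{1}{55744} = \frac{34451387103751}{72190} \cdot \frac{1}{55744} = \frac{34451387103751}{4024159360}$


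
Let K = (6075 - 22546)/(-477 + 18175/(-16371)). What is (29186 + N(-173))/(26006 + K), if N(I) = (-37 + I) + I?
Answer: 225445171026/203822301593 ≈ 1.1061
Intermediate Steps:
K = 269646741/7827142 (K = -16471/(-477 + 18175*(-1/16371)) = -16471/(-477 - 18175/16371) = -16471/(-7827142/16371) = -16471*(-16371/7827142) = 269646741/7827142 ≈ 34.450)
N(I) = -37 + 2*I
(29186 + N(-173))/(26006 + K) = (29186 + (-37 + 2*(-173)))/(26006 + 269646741/7827142) = (29186 + (-37 - 346))/(203822301593/7827142) = (29186 - 383)*(7827142/203822301593) = 28803*(7827142/203822301593) = 225445171026/203822301593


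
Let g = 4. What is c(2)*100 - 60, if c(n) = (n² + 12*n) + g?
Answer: 3140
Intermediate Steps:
c(n) = 4 + n² + 12*n (c(n) = (n² + 12*n) + 4 = 4 + n² + 12*n)
c(2)*100 - 60 = (4 + 2² + 12*2)*100 - 60 = (4 + 4 + 24)*100 - 60 = 32*100 - 60 = 3200 - 60 = 3140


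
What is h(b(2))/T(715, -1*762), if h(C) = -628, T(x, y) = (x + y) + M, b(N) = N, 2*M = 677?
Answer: -1256/583 ≈ -2.1544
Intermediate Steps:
M = 677/2 (M = (½)*677 = 677/2 ≈ 338.50)
T(x, y) = 677/2 + x + y (T(x, y) = (x + y) + 677/2 = 677/2 + x + y)
h(b(2))/T(715, -1*762) = -628/(677/2 + 715 - 1*762) = -628/(677/2 + 715 - 762) = -628/583/2 = -628*2/583 = -1256/583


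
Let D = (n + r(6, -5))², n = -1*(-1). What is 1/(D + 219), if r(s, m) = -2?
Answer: 1/220 ≈ 0.0045455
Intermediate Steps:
n = 1
D = 1 (D = (1 - 2)² = (-1)² = 1)
1/(D + 219) = 1/(1 + 219) = 1/220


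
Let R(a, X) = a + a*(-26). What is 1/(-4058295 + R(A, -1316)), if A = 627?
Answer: -1/4073970 ≈ -2.4546e-7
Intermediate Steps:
R(a, X) = -25*a (R(a, X) = a - 26*a = -25*a)
1/(-4058295 + R(A, -1316)) = 1/(-4058295 - 25*627) = 1/(-4058295 - 15675) = 1/(-4073970) = -1/4073970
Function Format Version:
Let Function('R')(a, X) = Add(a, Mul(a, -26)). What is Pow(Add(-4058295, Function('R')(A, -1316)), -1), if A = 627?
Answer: Rational(-1, 4073970) ≈ -2.4546e-7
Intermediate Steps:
Function('R')(a, X) = Mul(-25, a) (Function('R')(a, X) = Add(a, Mul(-26, a)) = Mul(-25, a))
Pow(Add(-4058295, Function('R')(A, -1316)), -1) = Pow(Add(-4058295, Mul(-25, 627)), -1) = Pow(Add(-4058295, -15675), -1) = Pow(-4073970, -1) = Rational(-1, 4073970)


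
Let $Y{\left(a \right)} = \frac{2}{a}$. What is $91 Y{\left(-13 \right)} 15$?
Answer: $-210$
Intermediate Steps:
$91 Y{\left(-13 \right)} 15 = 91 \frac{2}{-13} \cdot 15 = 91 \cdot 2 \left(- \frac{1}{13}\right) 15 = 91 \left(- \frac{2}{13}\right) 15 = \left(-14\right) 15 = -210$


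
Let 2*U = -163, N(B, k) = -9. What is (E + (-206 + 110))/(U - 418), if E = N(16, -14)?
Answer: 70/333 ≈ 0.21021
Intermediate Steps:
E = -9
U = -163/2 (U = (1/2)*(-163) = -163/2 ≈ -81.500)
(E + (-206 + 110))/(U - 418) = (-9 + (-206 + 110))/(-163/2 - 418) = (-9 - 96)/(-999/2) = -105*(-2/999) = 70/333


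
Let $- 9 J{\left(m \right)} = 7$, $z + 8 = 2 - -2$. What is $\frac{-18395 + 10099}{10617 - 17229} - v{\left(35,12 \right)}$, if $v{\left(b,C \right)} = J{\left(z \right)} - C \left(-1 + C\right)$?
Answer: $\frac{664667}{4959} \approx 134.03$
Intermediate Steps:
$z = -4$ ($z = -8 + \left(2 - -2\right) = -8 + \left(2 + 2\right) = -8 + 4 = -4$)
$J{\left(m \right)} = - \frac{7}{9}$ ($J{\left(m \right)} = \left(- \frac{1}{9}\right) 7 = - \frac{7}{9}$)
$v{\left(b,C \right)} = - \frac{7}{9} - C \left(-1 + C\right)$
$\frac{-18395 + 10099}{10617 - 17229} - v{\left(35,12 \right)} = \frac{-18395 + 10099}{10617 - 17229} - \left(- \frac{7}{9} + 12 - 12^{2}\right) = - \frac{8296}{-6612} - \left(- \frac{7}{9} + 12 - 144\right) = \left(-8296\right) \left(- \frac{1}{6612}\right) - \left(- \frac{7}{9} + 12 - 144\right) = \frac{2074}{1653} - - \frac{1195}{9} = \frac{2074}{1653} + \frac{1195}{9} = \frac{664667}{4959}$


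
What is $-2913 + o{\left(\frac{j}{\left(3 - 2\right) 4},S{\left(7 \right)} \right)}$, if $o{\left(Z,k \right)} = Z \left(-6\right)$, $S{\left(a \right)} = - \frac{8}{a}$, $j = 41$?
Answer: $- \frac{5949}{2} \approx -2974.5$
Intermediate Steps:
$o{\left(Z,k \right)} = - 6 Z$
$-2913 + o{\left(\frac{j}{\left(3 - 2\right) 4},S{\left(7 \right)} \right)} = -2913 - 6 \frac{41}{\left(3 - 2\right) 4} = -2913 - 6 \frac{41}{1 \cdot 4} = -2913 - 6 \cdot \frac{41}{4} = -2913 - 6 \cdot 41 \cdot \frac{1}{4} = -2913 - \frac{123}{2} = - \frac{5949}{2}$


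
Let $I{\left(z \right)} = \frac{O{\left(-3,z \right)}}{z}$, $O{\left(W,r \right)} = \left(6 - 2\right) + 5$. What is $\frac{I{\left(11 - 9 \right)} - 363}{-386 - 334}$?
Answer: $\frac{239}{480} \approx 0.49792$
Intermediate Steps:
$O{\left(W,r \right)} = 9$ ($O{\left(W,r \right)} = 4 + 5 = 9$)
$I{\left(z \right)} = \frac{9}{z}$
$\frac{I{\left(11 - 9 \right)} - 363}{-386 - 334} = \frac{\frac{9}{11 - 9} - 363}{-386 - 334} = \frac{\frac{9}{11 - 9} - 363}{-720} = \left(\frac{9}{2} - 363\right) \left(- \frac{1}{720}\right) = \left(- \frac{717}{2}\right) \left(- \frac{1}{720}\right) = \frac{239}{480}$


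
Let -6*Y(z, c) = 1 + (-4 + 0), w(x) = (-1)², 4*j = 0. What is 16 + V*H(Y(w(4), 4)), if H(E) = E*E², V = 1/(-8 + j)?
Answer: 1023/64 ≈ 15.984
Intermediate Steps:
j = 0 (j = (¼)*0 = 0)
V = -⅛ (V = 1/(-8 + 0) = 1/(-8) = -⅛ ≈ -0.12500)
w(x) = 1
Y(z, c) = ½ (Y(z, c) = -(1 + (-4 + 0))/6 = -(1 - 4)/6 = -⅙*(-3) = ½)
H(E) = E³
16 + V*H(Y(w(4), 4)) = 16 - (½)³/8 = 16 - ⅛*⅛ = 16 - 1/64 = 1023/64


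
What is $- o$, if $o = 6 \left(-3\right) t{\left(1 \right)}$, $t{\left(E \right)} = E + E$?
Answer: $36$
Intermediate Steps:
$t{\left(E \right)} = 2 E$
$o = -36$ ($o = 6 \left(-3\right) 2 \cdot 1 = \left(-18\right) 2 = -36$)
$- o = \left(-1\right) \left(-36\right) = 36$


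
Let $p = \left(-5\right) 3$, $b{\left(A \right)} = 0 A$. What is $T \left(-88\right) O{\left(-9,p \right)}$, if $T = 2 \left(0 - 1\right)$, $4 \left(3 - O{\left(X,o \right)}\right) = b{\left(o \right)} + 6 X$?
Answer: $2904$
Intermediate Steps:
$b{\left(A \right)} = 0$
$p = -15$
$O{\left(X,o \right)} = 3 - \frac{3 X}{2}$ ($O{\left(X,o \right)} = 3 - \frac{0 + 6 X}{4} = 3 - \frac{6 X}{4} = 3 - \frac{3 X}{2}$)
$T = -2$ ($T = 2 \left(-1\right) = -2$)
$T \left(-88\right) O{\left(-9,p \right)} = \left(-2\right) \left(-88\right) \left(3 - - \frac{27}{2}\right) = 176 \left(3 + \frac{27}{2}\right) = 176 \cdot \frac{33}{2} = 2904$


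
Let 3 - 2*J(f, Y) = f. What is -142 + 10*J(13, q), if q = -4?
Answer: -192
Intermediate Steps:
J(f, Y) = 3/2 - f/2
-142 + 10*J(13, q) = -142 + 10*(3/2 - 1/2*13) = -142 + 10*(3/2 - 13/2) = -142 + 10*(-5) = -142 - 50 = -192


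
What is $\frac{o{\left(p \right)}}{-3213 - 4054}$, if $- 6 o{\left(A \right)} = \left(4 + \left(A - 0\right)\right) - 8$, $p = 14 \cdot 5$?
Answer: $\frac{11}{7267} \approx 0.0015137$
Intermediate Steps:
$p = 70$
$o{\left(A \right)} = \frac{2}{3} - \frac{A}{6}$ ($o{\left(A \right)} = - \frac{\left(4 + \left(A - 0\right)\right) - 8}{6} = - \frac{\left(4 + \left(A + 0\right)\right) - 8}{6} = - \frac{\left(4 + A\right) - 8}{6} = - \frac{-4 + A}{6} = \frac{2}{3} - \frac{A}{6}$)
$\frac{o{\left(p \right)}}{-3213 - 4054} = \frac{\frac{2}{3} - \frac{35}{3}}{-3213 - 4054} = \frac{\frac{2}{3} - \frac{35}{3}}{-7267} = \left(- \frac{1}{7267}\right) \left(-11\right) = \frac{11}{7267}$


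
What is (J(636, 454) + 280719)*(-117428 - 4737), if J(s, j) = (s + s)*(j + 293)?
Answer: -150373264995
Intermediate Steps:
J(s, j) = 2*s*(293 + j) (J(s, j) = (2*s)*(293 + j) = 2*s*(293 + j))
(J(636, 454) + 280719)*(-117428 - 4737) = (2*636*(293 + 454) + 280719)*(-117428 - 4737) = (2*636*747 + 280719)*(-122165) = (950184 + 280719)*(-122165) = 1230903*(-122165) = -150373264995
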